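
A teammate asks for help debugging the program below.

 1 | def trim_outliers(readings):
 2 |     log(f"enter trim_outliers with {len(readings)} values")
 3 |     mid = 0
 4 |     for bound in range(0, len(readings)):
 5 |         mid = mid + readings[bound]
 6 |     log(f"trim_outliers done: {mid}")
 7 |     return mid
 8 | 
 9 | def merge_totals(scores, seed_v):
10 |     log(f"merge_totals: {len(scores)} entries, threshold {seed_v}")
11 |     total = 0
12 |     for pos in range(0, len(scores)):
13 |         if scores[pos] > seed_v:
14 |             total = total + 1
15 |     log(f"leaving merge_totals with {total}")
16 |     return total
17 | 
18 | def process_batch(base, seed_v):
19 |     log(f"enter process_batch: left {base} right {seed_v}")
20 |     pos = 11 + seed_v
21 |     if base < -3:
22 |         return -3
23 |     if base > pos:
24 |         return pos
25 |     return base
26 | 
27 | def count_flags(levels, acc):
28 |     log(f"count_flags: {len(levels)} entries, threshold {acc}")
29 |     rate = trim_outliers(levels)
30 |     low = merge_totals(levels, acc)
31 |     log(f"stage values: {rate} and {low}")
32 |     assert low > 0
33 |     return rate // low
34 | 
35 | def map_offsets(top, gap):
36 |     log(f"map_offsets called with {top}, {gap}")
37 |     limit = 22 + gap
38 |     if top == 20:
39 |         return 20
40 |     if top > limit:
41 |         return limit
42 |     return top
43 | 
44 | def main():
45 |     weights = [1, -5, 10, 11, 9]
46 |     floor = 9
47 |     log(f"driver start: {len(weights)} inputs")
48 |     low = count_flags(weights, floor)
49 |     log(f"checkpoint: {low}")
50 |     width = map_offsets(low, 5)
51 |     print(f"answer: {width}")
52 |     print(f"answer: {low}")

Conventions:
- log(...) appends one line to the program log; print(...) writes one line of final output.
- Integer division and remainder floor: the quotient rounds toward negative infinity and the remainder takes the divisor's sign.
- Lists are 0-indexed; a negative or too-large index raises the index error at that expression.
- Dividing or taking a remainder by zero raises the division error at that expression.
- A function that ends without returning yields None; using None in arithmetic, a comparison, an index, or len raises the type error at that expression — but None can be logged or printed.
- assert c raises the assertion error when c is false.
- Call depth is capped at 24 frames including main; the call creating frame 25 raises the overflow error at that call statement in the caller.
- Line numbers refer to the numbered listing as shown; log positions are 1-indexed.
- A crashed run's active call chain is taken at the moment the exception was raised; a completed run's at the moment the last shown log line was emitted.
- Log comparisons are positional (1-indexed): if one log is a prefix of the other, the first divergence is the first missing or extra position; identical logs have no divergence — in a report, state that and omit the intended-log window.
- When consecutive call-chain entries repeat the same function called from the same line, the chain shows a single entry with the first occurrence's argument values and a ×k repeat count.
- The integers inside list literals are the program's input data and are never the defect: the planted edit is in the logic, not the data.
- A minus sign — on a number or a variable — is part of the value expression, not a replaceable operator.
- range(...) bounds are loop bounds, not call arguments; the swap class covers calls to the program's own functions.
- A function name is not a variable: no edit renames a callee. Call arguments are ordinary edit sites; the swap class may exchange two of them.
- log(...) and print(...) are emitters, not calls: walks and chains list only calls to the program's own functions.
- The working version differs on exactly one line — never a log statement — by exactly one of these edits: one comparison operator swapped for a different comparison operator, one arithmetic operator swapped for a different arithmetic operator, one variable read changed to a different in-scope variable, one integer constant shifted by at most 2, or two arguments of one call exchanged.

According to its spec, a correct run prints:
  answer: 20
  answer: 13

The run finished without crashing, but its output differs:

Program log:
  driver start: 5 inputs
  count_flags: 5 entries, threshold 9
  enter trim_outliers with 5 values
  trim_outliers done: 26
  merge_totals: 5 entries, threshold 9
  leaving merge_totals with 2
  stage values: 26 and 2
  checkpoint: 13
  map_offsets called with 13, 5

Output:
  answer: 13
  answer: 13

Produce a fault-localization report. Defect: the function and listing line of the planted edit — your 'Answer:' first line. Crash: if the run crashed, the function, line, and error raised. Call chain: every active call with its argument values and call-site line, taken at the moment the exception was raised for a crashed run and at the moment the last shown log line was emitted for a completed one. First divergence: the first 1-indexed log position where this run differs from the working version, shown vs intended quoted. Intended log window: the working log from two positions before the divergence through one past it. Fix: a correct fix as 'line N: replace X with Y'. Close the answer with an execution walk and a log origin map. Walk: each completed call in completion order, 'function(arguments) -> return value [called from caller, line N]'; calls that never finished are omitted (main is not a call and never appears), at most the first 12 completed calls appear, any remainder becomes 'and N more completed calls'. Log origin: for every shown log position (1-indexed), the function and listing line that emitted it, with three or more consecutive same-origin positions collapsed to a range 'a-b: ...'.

Answer: the defect is in map_offsets at line 38.
Key fact: The two runs log identically and part ways only at the printed values.
Call chain: main -> map_offsets(13, 5) (called at line 50).
First divergence: none (the log streams are identical).
Execution walk:
  trim_outliers([1, -5, 10, 11, 9]) -> 26  [called from count_flags, line 29]
  merge_totals([1, -5, 10, 11, 9], 9) -> 2  [called from count_flags, line 30]
  count_flags([1, -5, 10, 11, 9], 9) -> 13  [called from main, line 48]
  map_offsets(13, 5) -> 13  [called from main, line 50]
Origin of each log line:
  1: emitted by main (line 47)
  2: emitted by count_flags (line 28)
  3: emitted by trim_outliers (line 2)
  4: emitted by trim_outliers (line 6)
  5: emitted by merge_totals (line 10)
  6: emitted by merge_totals (line 15)
  7: emitted by count_flags (line 31)
  8: emitted by main (line 49)
  9: emitted by map_offsets (line 36)
A correct fix: line 38: replace `==` with `<`.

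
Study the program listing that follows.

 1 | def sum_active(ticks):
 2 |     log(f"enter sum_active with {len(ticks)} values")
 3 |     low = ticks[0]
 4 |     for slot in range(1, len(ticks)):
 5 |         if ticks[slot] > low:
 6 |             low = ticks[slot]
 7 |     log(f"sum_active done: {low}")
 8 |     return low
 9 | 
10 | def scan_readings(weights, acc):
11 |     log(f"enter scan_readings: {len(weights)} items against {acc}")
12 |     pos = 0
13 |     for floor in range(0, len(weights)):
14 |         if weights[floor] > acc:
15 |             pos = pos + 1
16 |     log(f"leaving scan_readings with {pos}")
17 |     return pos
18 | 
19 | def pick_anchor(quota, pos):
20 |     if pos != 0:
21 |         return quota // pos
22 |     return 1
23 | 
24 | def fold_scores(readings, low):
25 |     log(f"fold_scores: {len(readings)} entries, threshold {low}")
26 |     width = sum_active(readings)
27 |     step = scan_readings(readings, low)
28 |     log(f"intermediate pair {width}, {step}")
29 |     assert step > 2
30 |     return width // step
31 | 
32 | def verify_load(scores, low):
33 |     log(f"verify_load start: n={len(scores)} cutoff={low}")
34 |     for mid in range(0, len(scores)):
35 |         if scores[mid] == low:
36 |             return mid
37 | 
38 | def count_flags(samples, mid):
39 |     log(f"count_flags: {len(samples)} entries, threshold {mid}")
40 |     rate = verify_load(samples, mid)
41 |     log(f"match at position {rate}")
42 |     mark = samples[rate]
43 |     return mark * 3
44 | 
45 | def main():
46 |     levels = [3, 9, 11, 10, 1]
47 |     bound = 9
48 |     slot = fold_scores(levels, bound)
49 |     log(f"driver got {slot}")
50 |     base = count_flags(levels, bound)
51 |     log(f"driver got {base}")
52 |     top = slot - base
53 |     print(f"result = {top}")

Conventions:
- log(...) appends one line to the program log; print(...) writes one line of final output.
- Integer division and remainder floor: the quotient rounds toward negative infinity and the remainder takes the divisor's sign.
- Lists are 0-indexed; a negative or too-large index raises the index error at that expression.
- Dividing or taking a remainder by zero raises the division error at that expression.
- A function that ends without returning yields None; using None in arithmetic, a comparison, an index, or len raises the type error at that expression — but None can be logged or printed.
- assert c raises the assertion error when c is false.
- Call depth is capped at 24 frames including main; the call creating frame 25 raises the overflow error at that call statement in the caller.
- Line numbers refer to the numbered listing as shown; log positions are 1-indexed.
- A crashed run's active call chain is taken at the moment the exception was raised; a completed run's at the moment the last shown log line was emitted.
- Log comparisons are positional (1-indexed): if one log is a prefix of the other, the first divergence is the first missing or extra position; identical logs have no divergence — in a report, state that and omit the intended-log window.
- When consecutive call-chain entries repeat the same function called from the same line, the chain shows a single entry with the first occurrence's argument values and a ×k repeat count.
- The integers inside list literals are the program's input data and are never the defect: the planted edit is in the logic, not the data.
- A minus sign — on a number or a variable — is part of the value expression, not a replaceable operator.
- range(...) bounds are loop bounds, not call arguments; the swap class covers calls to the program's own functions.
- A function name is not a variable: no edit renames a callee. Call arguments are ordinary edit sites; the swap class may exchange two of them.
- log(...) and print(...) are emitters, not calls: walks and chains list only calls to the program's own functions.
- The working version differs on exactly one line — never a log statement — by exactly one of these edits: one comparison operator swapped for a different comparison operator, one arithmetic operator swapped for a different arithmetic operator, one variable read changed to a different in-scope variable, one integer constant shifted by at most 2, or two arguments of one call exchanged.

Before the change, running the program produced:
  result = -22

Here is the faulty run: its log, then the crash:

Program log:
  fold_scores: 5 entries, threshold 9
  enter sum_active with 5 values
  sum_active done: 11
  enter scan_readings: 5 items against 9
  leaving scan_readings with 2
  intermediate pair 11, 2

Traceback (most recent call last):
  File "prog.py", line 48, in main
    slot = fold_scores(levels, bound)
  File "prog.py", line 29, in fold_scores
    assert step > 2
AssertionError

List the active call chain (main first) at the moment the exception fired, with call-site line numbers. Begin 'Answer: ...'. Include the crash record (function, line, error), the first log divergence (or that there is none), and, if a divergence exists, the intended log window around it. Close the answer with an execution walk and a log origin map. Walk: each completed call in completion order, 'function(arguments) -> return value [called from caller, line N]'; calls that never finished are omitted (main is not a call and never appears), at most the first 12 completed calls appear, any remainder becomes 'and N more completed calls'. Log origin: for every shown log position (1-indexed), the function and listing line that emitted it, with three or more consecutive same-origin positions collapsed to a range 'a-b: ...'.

Answer: main -> fold_scores (called at line 48).
The tell: Only 6 log lines were emitted before the run died; the intended continuation was 'driver got 5'.
Crash: fold_scores, line 29, AssertionError.
First divergence: position 7; the shown log stops at 6 lines while the working version next logs 'driver got 5'.
Intended log window:
  5: leaving scan_readings with 2
  6: intermediate pair 11, 2
  7: driver got 5
  8: count_flags: 5 entries, threshold 9
Execution walk:
  sum_active([3, 9, 11, 10, 1]) -> 11  [called from fold_scores, line 26]
  scan_readings([3, 9, 11, 10, 1], 9) -> 2  [called from fold_scores, line 27]
Log origins:
  1: logged in fold_scores at line 25
  2: logged in sum_active at line 2
  3: logged in sum_active at line 7
  4: logged in scan_readings at line 11
  5: logged in scan_readings at line 16
  6: logged in fold_scores at line 28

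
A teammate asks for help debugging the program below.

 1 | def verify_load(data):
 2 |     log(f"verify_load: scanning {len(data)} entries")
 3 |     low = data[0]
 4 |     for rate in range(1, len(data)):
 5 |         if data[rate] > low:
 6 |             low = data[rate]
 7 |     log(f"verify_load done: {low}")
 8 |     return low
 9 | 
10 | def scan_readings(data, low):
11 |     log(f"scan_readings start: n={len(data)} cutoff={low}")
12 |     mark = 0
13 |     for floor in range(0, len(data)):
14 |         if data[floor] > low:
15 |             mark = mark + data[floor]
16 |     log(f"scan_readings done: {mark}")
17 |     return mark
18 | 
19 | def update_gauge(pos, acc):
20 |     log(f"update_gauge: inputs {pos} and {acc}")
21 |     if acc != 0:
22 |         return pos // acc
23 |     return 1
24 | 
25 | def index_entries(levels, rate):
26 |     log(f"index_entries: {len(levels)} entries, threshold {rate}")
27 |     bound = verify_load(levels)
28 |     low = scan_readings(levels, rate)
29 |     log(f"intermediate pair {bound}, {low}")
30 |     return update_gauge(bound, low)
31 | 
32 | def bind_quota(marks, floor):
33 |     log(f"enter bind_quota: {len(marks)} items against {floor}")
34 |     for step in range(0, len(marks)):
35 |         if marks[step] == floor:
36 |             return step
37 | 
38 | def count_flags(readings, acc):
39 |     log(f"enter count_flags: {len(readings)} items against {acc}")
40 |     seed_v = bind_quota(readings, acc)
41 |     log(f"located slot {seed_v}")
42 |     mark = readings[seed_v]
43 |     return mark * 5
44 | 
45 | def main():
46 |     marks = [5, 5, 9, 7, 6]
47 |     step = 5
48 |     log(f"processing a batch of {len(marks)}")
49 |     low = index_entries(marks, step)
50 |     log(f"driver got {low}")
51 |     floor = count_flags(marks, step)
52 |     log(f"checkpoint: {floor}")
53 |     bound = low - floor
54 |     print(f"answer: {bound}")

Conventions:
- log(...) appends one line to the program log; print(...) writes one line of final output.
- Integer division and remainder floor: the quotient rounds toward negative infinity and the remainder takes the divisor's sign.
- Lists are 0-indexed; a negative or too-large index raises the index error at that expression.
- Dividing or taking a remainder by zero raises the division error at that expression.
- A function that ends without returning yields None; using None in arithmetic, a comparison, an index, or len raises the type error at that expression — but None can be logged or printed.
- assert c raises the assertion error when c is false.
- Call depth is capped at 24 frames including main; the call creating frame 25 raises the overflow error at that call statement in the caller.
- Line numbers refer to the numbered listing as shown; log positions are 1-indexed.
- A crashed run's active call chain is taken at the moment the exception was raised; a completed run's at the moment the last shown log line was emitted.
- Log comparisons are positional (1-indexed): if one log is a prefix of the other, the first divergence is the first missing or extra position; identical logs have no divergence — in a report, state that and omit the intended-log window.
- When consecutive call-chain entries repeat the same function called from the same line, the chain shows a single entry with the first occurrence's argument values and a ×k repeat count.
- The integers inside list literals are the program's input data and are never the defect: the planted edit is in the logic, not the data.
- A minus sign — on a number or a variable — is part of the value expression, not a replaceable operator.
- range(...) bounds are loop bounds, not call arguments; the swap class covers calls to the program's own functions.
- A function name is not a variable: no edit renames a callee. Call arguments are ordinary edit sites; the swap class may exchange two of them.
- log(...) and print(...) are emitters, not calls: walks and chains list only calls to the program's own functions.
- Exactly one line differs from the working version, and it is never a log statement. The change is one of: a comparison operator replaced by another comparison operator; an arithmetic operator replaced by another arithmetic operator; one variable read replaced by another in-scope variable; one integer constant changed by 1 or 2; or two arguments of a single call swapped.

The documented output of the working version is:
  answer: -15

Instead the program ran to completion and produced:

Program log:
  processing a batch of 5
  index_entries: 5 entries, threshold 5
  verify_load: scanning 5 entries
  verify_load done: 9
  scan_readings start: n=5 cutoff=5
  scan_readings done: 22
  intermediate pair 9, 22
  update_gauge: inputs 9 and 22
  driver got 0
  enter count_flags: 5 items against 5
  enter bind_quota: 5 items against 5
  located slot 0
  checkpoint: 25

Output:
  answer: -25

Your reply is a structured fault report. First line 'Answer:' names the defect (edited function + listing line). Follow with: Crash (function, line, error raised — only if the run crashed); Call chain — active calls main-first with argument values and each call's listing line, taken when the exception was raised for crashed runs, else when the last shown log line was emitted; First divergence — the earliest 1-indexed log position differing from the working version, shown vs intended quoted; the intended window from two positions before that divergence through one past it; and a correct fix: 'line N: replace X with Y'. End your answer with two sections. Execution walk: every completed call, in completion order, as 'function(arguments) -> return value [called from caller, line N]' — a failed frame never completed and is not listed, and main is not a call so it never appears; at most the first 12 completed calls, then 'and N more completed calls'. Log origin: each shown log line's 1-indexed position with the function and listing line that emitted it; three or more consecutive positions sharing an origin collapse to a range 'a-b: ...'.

Answer: the defect is in count_flags at line 43.
Key observation: Position 13 is the first bad log line: 'checkpoint: 25' should read 'checkpoint: 15'.
Call chain: main.
First divergence: position 13 — shown 'checkpoint: 25', intended 'checkpoint: 15'.
Intended log window:
  11: enter bind_quota: 5 items against 5
  12: located slot 0
  13: checkpoint: 15
Execution walk:
  verify_load([5, 5, 9, 7, 6]) -> 9  [called from index_entries, line 27]
  scan_readings([5, 5, 9, 7, 6], 5) -> 22  [called from index_entries, line 28]
  update_gauge(9, 22) -> 0  [called from index_entries, line 30]
  index_entries([5, 5, 9, 7, 6], 5) -> 0  [called from main, line 49]
  bind_quota([5, 5, 9, 7, 6], 5) -> 0  [called from count_flags, line 40]
  count_flags([5, 5, 9, 7, 6], 5) -> 25  [called from main, line 51]
Log origin:
  1: emitted by main (line 48)
  2: emitted by index_entries (line 26)
  3: emitted by verify_load (line 2)
  4: emitted by verify_load (line 7)
  5: emitted by scan_readings (line 11)
  6: emitted by scan_readings (line 16)
  7: emitted by index_entries (line 29)
  8: emitted by update_gauge (line 20)
  9: emitted by main (line 50)
  10: emitted by count_flags (line 39)
  11: emitted by bind_quota (line 33)
  12: emitted by count_flags (line 41)
  13: emitted by main (line 52)
A correct fix: line 43: replace `5` with `3`.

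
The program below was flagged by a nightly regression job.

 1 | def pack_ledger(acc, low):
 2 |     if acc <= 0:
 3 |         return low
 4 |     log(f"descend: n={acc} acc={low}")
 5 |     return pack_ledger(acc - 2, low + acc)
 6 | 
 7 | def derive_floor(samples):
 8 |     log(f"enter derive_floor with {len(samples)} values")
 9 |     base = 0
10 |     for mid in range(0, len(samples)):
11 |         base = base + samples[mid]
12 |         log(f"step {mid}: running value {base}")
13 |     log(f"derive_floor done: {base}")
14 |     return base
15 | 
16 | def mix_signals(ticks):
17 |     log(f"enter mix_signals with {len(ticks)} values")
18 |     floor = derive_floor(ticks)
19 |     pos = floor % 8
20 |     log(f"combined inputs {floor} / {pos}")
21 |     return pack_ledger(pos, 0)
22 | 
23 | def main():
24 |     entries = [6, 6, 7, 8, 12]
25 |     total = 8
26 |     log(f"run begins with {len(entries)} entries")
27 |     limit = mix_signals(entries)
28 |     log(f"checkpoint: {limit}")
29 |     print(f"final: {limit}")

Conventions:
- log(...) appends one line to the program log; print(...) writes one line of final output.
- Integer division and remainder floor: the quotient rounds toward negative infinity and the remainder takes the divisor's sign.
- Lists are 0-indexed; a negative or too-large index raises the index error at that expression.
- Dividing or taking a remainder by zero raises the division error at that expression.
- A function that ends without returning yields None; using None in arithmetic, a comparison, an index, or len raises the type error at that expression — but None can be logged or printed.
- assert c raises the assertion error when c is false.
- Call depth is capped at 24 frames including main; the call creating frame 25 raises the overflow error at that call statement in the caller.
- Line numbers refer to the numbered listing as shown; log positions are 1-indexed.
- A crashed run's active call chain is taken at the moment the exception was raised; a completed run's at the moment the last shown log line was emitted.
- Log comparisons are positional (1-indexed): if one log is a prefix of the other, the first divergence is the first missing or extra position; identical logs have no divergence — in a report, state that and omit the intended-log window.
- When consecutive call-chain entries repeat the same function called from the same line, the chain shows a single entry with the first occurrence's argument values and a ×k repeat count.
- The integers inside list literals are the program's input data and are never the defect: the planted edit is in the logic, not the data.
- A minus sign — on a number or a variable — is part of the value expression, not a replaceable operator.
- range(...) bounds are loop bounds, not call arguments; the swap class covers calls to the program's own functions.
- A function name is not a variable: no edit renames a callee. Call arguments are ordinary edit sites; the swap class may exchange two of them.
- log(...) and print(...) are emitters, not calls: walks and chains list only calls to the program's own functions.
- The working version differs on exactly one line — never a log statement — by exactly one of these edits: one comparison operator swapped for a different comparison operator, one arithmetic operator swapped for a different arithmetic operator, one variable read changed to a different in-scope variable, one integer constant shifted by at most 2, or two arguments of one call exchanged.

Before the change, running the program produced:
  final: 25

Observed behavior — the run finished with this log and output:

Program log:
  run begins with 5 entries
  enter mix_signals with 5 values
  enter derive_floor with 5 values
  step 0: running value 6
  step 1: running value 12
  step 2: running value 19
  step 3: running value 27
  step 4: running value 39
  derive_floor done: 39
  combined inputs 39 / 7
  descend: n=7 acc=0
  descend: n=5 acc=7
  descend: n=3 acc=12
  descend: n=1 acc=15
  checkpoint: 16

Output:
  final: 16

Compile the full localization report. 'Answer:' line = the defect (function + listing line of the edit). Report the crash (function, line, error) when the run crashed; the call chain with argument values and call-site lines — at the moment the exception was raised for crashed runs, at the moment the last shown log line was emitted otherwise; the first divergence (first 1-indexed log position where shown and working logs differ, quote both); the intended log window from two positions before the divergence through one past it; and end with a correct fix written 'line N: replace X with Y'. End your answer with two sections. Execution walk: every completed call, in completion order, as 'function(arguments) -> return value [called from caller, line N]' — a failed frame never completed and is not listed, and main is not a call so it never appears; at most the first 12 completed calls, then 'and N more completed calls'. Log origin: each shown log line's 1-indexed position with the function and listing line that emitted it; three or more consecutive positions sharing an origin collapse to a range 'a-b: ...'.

Answer: the defect is in mix_signals at line 19.
Core observation: Everything matches until log position 10, which reads 'combined inputs 39 / 7' in place of 'combined inputs 39 / 9'.
Call chain: main.
First divergence: position 10 — shown 'combined inputs 39 / 7', intended 'combined inputs 39 / 9'.
Intended log window:
  8: step 4: running value 39
  9: derive_floor done: 39
  10: combined inputs 39 / 9
  11: descend: n=9 acc=0
Execution walk:
  derive_floor([6, 6, 7, 8, 12]) -> 39  [called from mix_signals, line 18]
  pack_ledger(-1, 16) -> 16  [called from pack_ledger, line 5]
  pack_ledger(1, 15) -> 16  [called from pack_ledger, line 5]
  pack_ledger(3, 12) -> 16  [called from pack_ledger, line 5]
  pack_ledger(5, 7) -> 16  [called from pack_ledger, line 5]
  pack_ledger(7, 0) -> 16  [called from mix_signals, line 21]
  mix_signals([6, 6, 7, 8, 12]) -> 16  [called from main, line 27]
Origin of each log line:
  1: logged in main at line 26
  2: logged in mix_signals at line 17
  3: logged in derive_floor at line 8
  4-8: logged in derive_floor at line 12
  9: logged in derive_floor at line 13
  10: logged in mix_signals at line 20
  11-14: logged in pack_ledger at line 4
  15: logged in main at line 28
A correct fix: line 19: replace `8` with `10`.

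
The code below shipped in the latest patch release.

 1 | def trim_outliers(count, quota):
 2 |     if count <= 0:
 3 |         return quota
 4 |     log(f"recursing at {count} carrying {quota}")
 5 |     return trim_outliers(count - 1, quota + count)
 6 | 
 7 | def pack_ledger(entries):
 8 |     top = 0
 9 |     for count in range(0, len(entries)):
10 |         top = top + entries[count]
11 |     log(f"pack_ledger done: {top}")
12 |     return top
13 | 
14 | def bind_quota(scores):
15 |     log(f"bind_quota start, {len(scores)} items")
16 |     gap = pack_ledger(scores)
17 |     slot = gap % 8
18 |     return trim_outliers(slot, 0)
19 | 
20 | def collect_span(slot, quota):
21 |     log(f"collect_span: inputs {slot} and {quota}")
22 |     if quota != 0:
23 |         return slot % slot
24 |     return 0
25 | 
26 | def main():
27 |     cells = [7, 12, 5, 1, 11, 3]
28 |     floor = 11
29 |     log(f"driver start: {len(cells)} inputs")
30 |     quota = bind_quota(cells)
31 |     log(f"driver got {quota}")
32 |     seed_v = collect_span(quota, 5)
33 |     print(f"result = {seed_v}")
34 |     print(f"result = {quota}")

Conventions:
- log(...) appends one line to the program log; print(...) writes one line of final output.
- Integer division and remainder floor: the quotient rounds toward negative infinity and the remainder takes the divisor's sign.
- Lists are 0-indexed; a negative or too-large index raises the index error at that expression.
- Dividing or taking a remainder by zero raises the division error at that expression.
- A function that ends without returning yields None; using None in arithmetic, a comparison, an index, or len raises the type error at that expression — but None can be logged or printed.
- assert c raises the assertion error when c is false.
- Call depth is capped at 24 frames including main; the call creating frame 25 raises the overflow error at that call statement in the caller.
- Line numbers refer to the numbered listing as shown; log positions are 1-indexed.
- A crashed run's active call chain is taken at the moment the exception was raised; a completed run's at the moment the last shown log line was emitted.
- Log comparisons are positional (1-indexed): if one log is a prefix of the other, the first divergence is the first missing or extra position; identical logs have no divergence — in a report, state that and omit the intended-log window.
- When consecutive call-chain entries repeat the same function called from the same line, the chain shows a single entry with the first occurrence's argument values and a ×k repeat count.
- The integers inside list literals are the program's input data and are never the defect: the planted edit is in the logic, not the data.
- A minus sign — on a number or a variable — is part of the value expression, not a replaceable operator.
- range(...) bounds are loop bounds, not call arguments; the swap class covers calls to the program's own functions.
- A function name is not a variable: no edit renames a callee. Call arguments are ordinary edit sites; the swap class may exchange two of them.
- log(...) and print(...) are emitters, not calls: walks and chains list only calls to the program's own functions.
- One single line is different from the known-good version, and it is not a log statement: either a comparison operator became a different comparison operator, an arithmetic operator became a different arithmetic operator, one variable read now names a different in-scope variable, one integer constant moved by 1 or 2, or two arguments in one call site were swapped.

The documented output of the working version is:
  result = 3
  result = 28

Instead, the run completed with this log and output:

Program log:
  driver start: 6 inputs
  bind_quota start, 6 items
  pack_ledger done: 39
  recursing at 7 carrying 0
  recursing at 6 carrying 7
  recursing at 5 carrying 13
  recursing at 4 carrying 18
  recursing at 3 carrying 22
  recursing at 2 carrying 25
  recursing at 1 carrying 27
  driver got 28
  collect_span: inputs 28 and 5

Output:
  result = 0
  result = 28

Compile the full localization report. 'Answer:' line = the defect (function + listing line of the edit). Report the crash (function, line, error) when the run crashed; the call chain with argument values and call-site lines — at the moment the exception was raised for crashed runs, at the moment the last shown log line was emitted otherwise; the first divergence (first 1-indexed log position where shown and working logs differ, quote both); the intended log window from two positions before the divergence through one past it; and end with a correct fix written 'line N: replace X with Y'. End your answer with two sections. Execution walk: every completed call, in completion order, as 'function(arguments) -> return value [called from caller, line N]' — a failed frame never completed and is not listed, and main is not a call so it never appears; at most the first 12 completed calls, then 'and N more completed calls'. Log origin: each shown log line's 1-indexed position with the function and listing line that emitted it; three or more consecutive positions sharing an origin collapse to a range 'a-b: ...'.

Answer: the defect is in collect_span at line 23.
Key fact: The two runs log identically and part ways only at the printed values.
Call chain: main -> collect_span(28, 5) (called at line 32).
First divergence: none (the log streams are identical).
Execution walk:
  pack_ledger([7, 12, 5, 1, 11, 3]) -> 39  [called from bind_quota, line 16]
  trim_outliers(0, 28) -> 28  [called from trim_outliers, line 5]
  trim_outliers(1, 27) -> 28  [called from trim_outliers, line 5]
  trim_outliers(2, 25) -> 28  [called from trim_outliers, line 5]
  trim_outliers(3, 22) -> 28  [called from trim_outliers, line 5]
  trim_outliers(4, 18) -> 28  [called from trim_outliers, line 5]
  trim_outliers(5, 13) -> 28  [called from trim_outliers, line 5]
  trim_outliers(6, 7) -> 28  [called from trim_outliers, line 5]
  trim_outliers(7, 0) -> 28  [called from bind_quota, line 18]
  bind_quota([7, 12, 5, 1, 11, 3]) -> 28  [called from main, line 30]
  collect_span(28, 5) -> 0  [called from main, line 32]
Log origin:
  1: from main, line 29
  2: from bind_quota, line 15
  3: from pack_ledger, line 11
  4-10: from trim_outliers, line 4
  11: from main, line 31
  12: from collect_span, line 21
A correct fix: line 23: replace `slot % slot` with `slot % quota`.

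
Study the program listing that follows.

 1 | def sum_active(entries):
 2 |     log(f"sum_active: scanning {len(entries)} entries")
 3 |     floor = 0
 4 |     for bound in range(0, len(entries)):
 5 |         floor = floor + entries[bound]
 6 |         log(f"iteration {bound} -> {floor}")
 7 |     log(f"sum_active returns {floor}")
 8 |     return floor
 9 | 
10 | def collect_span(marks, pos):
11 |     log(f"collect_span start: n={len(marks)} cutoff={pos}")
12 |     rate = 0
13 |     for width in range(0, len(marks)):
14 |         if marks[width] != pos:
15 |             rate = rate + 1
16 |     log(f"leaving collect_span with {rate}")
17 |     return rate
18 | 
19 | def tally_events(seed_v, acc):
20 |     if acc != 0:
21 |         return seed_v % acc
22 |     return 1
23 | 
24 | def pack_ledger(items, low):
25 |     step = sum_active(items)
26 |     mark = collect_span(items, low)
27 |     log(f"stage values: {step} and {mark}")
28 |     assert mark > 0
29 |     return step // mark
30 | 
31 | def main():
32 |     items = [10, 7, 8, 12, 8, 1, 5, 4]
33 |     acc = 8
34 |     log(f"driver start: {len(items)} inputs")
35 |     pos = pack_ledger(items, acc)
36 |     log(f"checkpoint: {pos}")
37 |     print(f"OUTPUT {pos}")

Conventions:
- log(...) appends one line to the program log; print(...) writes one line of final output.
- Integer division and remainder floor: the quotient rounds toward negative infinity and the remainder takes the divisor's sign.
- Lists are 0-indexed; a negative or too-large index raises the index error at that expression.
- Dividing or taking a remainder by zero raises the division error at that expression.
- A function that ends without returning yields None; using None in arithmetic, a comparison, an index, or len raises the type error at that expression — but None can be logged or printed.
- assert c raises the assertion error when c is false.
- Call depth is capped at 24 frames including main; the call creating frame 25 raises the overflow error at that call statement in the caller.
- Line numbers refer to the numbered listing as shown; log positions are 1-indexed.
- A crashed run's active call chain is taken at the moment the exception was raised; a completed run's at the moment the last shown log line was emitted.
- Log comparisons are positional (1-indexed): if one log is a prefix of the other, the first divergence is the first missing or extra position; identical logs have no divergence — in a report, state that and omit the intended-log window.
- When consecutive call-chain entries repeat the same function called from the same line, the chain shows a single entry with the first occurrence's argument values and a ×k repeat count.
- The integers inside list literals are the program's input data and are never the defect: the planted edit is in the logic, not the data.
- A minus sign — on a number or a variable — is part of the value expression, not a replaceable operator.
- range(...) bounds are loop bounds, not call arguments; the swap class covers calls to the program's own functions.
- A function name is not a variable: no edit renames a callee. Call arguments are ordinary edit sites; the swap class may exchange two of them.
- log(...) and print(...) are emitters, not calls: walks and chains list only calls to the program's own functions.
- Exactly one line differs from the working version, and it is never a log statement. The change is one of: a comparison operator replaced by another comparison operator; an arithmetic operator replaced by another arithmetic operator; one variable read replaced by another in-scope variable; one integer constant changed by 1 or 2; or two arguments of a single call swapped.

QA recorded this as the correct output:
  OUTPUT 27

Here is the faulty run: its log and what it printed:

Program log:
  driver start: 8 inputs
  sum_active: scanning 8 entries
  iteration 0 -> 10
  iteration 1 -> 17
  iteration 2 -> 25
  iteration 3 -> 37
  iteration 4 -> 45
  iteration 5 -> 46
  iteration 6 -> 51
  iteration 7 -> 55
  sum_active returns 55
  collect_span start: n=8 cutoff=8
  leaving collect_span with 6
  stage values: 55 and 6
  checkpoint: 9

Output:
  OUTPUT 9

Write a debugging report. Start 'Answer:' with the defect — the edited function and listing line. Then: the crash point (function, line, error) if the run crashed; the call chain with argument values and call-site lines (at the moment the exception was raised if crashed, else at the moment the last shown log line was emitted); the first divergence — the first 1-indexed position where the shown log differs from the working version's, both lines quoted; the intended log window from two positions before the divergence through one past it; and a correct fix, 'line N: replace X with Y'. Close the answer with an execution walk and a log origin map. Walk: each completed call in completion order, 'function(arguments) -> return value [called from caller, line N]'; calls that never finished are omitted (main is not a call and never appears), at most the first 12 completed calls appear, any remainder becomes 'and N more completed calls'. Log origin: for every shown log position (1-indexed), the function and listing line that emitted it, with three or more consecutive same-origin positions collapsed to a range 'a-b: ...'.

Answer: the defect is in collect_span at line 14.
Key observation: Everything matches until log position 13, which reads 'leaving collect_span with 6' in place of 'leaving collect_span with 2'.
Call chain: main.
First divergence: position 13 — shown 'leaving collect_span with 6', intended 'leaving collect_span with 2'.
Intended log window:
  11: sum_active returns 55
  12: collect_span start: n=8 cutoff=8
  13: leaving collect_span with 2
  14: stage values: 55 and 2
Execution walk:
  sum_active([10, 7, 8, 12, 8, 1, 5, 4]) -> 55  [called from pack_ledger, line 25]
  collect_span([10, 7, 8, 12, 8, 1, 5, 4], 8) -> 6  [called from pack_ledger, line 26]
  pack_ledger([10, 7, 8, 12, 8, 1, 5, 4], 8) -> 9  [called from main, line 35]
Origin of each log line:
  1: logged in main at line 34
  2: logged in sum_active at line 2
  3-10: logged in sum_active at line 6
  11: logged in sum_active at line 7
  12: logged in collect_span at line 11
  13: logged in collect_span at line 16
  14: logged in pack_ledger at line 27
  15: logged in main at line 36
A correct fix: line 14: replace `!=` with `==`.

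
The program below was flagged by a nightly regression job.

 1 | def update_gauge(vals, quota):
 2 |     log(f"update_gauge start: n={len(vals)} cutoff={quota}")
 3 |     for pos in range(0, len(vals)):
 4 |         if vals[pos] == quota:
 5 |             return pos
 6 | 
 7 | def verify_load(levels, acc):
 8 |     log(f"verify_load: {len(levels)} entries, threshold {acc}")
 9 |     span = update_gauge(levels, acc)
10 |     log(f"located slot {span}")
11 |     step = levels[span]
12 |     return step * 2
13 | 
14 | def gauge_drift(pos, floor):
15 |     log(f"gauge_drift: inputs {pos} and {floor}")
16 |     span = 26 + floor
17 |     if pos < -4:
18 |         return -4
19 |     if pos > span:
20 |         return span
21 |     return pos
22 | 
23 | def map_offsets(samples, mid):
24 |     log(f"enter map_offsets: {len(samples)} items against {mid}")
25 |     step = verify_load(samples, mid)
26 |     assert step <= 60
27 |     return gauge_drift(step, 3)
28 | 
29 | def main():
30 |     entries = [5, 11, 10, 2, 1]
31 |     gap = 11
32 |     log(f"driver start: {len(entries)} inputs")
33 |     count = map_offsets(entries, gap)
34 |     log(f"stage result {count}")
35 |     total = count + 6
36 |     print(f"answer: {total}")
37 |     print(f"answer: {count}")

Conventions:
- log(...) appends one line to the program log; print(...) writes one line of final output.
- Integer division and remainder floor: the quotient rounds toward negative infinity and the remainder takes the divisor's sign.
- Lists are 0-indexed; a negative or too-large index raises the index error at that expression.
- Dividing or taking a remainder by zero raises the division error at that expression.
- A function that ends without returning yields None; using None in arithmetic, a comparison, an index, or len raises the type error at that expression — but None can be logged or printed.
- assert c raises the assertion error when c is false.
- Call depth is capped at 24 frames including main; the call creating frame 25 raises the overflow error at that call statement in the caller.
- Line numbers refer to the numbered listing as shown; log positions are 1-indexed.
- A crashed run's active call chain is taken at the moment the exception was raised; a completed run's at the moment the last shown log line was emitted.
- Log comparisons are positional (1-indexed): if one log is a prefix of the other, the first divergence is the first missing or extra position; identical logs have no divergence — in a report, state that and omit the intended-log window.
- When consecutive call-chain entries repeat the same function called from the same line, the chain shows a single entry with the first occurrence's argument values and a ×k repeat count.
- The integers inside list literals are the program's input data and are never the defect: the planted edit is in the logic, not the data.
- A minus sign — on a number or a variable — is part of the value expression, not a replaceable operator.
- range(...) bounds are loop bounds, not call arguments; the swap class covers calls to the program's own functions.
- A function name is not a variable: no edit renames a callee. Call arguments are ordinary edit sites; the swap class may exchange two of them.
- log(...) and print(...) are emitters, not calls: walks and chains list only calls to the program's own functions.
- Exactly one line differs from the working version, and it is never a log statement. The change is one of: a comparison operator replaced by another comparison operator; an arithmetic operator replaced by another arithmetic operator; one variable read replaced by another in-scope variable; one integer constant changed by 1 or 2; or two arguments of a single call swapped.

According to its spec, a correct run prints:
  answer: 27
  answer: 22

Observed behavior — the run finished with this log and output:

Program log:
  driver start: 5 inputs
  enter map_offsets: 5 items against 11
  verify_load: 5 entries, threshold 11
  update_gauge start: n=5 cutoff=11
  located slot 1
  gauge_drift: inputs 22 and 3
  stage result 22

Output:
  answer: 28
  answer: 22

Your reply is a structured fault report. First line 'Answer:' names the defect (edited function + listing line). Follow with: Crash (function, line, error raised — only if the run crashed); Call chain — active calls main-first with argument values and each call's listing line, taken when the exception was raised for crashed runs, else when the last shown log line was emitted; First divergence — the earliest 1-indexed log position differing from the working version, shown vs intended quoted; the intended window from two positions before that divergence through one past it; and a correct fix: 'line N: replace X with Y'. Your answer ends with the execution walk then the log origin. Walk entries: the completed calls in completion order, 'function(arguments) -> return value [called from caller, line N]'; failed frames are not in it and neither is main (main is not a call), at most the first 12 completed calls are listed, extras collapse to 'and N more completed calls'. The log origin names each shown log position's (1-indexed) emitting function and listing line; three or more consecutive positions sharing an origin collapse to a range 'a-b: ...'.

Answer: the defect is in main at line 35.
Core observation: The logs agree in full; only the final output differs.
Call chain: main.
First divergence: none; the two logs match at every position.
Execution walk:
  update_gauge([5, 11, 10, 2, 1], 11) -> 1  [called from verify_load, line 9]
  verify_load([5, 11, 10, 2, 1], 11) -> 22  [called from map_offsets, line 25]
  gauge_drift(22, 3) -> 22  [called from map_offsets, line 27]
  map_offsets([5, 11, 10, 2, 1], 11) -> 22  [called from main, line 33]
Log origins:
  1: logged in main at line 32
  2: logged in map_offsets at line 24
  3: logged in verify_load at line 8
  4: logged in update_gauge at line 2
  5: logged in verify_load at line 10
  6: logged in gauge_drift at line 15
  7: logged in main at line 34
A correct fix: line 35: replace `6` with `5`.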